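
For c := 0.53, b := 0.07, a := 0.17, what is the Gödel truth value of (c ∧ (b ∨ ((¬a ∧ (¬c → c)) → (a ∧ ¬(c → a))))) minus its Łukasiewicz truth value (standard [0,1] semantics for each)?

Gödel evaluation:
  ¬a: Gödel ¬ of 0.17 = 0 (operand ≠ 0)
  ¬c: Gödel ¬ of 0.53 = 0 (operand ≠ 0)
  (¬c → c): 0 ≤ 0.53, so result = 1
  (¬a ∧ (¬c → c)) = min(0, 1) = 0
  (c → a): 0.53 > 0.17, so result = 0.17
  ¬(c → a): Gödel ¬ of 0.17 = 0 (operand ≠ 0)
  (a ∧ ¬(c → a)) = min(0.17, 0) = 0
  ((¬a ∧ (¬c → c)) → (a ∧ ¬(c → a))): 0 ≤ 0, so result = 1
  (b ∨ ((¬a ∧ (¬c → c)) → (a ∧ ¬(c → a)))) = max(0.07, 1) = 1
  (c ∧ (b ∨ ((¬a ∧ (¬c → c)) → (a ∧ ¬(c → a))))) = min(0.53, 1) = 0.53
  Gödel value = 0.53
Łukasiewicz evaluation:
  ¬a: Łukasiewicz ¬ gives 1 − 0.17 = 0.83
  ¬c: Łukasiewicz ¬ gives 1 − 0.53 = 0.47
  (¬c → c): min(1, 1 − 0.47 + 0.53) = 1
  (¬a ∧ (¬c → c)) = min(0.83, 1) = 0.83
  (c → a): min(1, 1 − 0.53 + 0.17) = 0.64
  ¬(c → a): Łukasiewicz ¬ gives 1 − 0.64 = 0.36
  (a ∧ ¬(c → a)) = min(0.17, 0.36) = 0.17
  ((¬a ∧ (¬c → c)) → (a ∧ ¬(c → a))): min(1, 1 − 0.83 + 0.17) = 0.34
  (b ∨ ((¬a ∧ (¬c → c)) → (a ∧ ¬(c → a)))) = max(0.07, 0.34) = 0.34
  (c ∧ (b ∨ ((¬a ∧ (¬c → c)) → (a ∧ ¬(c → a))))) = min(0.53, 0.34) = 0.34
  Łukasiewicz value = 0.34
Difference: 0.53 − 0.34 = 0.19

0.19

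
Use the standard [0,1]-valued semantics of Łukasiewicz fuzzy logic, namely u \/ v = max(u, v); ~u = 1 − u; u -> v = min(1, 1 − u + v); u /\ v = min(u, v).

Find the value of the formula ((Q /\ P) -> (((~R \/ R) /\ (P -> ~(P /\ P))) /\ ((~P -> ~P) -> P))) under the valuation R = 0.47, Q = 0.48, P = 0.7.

1.00

(Q /\ P) = min(0.48, 0.7) = 0.48
~R: Łukasiewicz ¬ gives 1 − 0.47 = 0.53
(~R \/ R) = max(0.53, 0.47) = 0.53
(P /\ P) = min(0.7, 0.7) = 0.7
~(P /\ P): Łukasiewicz ¬ gives 1 − 0.7 = 0.3
(P -> ~(P /\ P)): min(1, 1 − 0.7 + 0.3) = 0.6
((~R \/ R) /\ (P -> ~(P /\ P))) = min(0.53, 0.6) = 0.53
~P: Łukasiewicz ¬ gives 1 − 0.7 = 0.3
~P: Łukasiewicz ¬ gives 1 − 0.7 = 0.3
(~P -> ~P): min(1, 1 − 0.3 + 0.3) = 1
((~P -> ~P) -> P): min(1, 1 − 1 + 0.7) = 0.7
(((~R \/ R) /\ (P -> ~(P /\ P))) /\ ((~P -> ~P) -> P)) = min(0.53, 0.7) = 0.53
((Q /\ P) -> (((~R \/ R) /\ (P -> ~(P /\ P))) /\ ((~P -> ~P) -> P))): min(1, 1 − 0.48 + 0.53) = 1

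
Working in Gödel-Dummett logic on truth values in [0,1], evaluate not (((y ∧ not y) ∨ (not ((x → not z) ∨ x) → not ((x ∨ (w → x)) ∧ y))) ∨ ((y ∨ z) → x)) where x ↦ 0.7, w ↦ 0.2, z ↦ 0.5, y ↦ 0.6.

0.00

not y: Gödel ¬ of 0.6 = 0 (operand ≠ 0)
(y ∧ not y) = min(0.6, 0) = 0
not z: Gödel ¬ of 0.5 = 0 (operand ≠ 0)
(x → not z): 0.7 > 0, so result = 0
((x → not z) ∨ x) = max(0, 0.7) = 0.7
not ((x → not z) ∨ x): Gödel ¬ of 0.7 = 0 (operand ≠ 0)
(w → x): 0.2 ≤ 0.7, so result = 1
(x ∨ (w → x)) = max(0.7, 1) = 1
((x ∨ (w → x)) ∧ y) = min(1, 0.6) = 0.6
not ((x ∨ (w → x)) ∧ y): Gödel ¬ of 0.6 = 0 (operand ≠ 0)
(not ((x → not z) ∨ x) → not ((x ∨ (w → x)) ∧ y)): 0 ≤ 0, so result = 1
((y ∧ not y) ∨ (not ((x → not z) ∨ x) → not ((x ∨ (w → x)) ∧ y))) = max(0, 1) = 1
(y ∨ z) = max(0.6, 0.5) = 0.6
((y ∨ z) → x): 0.6 ≤ 0.7, so result = 1
(((y ∧ not y) ∨ (not ((x → not z) ∨ x) → not ((x ∨ (w → x)) ∧ y))) ∨ ((y ∨ z) → x)) = max(1, 1) = 1
not (((y ∧ not y) ∨ (not ((x → not z) ∨ x) → not ((x ∨ (w → x)) ∧ y))) ∨ ((y ∨ z) → x)): Gödel ¬ of 1 = 0 (operand ≠ 0)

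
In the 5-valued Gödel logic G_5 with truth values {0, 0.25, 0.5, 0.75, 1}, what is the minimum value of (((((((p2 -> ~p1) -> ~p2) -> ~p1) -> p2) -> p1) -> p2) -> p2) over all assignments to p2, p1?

The minimum is attained at p2 = 0.25, p1 = 0:
  ~p1: Gödel ¬ of 0 = 1 (operand is 0)
  (p2 -> ~p1): 0.25 ≤ 1, so result = 1
  ~p2: Gödel ¬ of 0.25 = 0 (operand ≠ 0)
  ((p2 -> ~p1) -> ~p2): 1 > 0, so result = 0
  ~p1: Gödel ¬ of 0 = 1 (operand is 0)
  (((p2 -> ~p1) -> ~p2) -> ~p1): 0 ≤ 1, so result = 1
  ((((p2 -> ~p1) -> ~p2) -> ~p1) -> p2): 1 > 0.25, so result = 0.25
  (((((p2 -> ~p1) -> ~p2) -> ~p1) -> p2) -> p1): 0.25 > 0, so result = 0
  ((((((p2 -> ~p1) -> ~p2) -> ~p1) -> p2) -> p1) -> p2): 0 ≤ 0.25, so result = 1
  (((((((p2 -> ~p1) -> ~p2) -> ~p1) -> p2) -> p1) -> p2) -> p2): 1 > 0.25, so result = 0.25
Checking all 25 assignments confirms none give a value below 0.25.

0.25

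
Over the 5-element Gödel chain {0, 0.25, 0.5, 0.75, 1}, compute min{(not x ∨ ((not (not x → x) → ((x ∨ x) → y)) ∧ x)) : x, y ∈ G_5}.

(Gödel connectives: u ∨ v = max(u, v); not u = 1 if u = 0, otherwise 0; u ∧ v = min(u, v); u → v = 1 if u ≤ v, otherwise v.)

0.25

The minimum is attained at x = 0.25, y = 0:
  not x: Gödel ¬ of 0.25 = 0 (operand ≠ 0)
  not x: Gödel ¬ of 0.25 = 0 (operand ≠ 0)
  (not x → x): 0 ≤ 0.25, so result = 1
  not (not x → x): Gödel ¬ of 1 = 0 (operand ≠ 0)
  (x ∨ x) = max(0.25, 0.25) = 0.25
  ((x ∨ x) → y): 0.25 > 0, so result = 0
  (not (not x → x) → ((x ∨ x) → y)): 0 ≤ 0, so result = 1
  ((not (not x → x) → ((x ∨ x) → y)) ∧ x) = min(1, 0.25) = 0.25
  (not x ∨ ((not (not x → x) → ((x ∨ x) → y)) ∧ x)) = max(0, 0.25) = 0.25
Checking all 25 assignments confirms none give a value below 0.25.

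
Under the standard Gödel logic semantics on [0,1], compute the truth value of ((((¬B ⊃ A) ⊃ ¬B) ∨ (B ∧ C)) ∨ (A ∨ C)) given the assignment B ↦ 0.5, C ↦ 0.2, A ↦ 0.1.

0.20

¬B: Gödel ¬ of 0.5 = 0 (operand ≠ 0)
(¬B ⊃ A): 0 ≤ 0.1, so result = 1
¬B: Gödel ¬ of 0.5 = 0 (operand ≠ 0)
((¬B ⊃ A) ⊃ ¬B): 1 > 0, so result = 0
(B ∧ C) = min(0.5, 0.2) = 0.2
(((¬B ⊃ A) ⊃ ¬B) ∨ (B ∧ C)) = max(0, 0.2) = 0.2
(A ∨ C) = max(0.1, 0.2) = 0.2
((((¬B ⊃ A) ⊃ ¬B) ∨ (B ∧ C)) ∨ (A ∨ C)) = max(0.2, 0.2) = 0.2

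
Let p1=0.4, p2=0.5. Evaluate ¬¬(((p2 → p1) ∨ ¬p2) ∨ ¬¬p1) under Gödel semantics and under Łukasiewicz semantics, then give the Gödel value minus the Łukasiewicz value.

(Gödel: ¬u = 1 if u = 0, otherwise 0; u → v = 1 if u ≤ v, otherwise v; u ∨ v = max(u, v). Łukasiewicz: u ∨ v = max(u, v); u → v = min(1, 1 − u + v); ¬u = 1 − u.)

0.10

Gödel evaluation:
  (p2 → p1): 0.5 > 0.4, so result = 0.4
  ¬p2: Gödel ¬ of 0.5 = 0 (operand ≠ 0)
  ((p2 → p1) ∨ ¬p2) = max(0.4, 0) = 0.4
  ¬p1: Gödel ¬ of 0.4 = 0 (operand ≠ 0)
  ¬¬p1: Gödel ¬ of 0 = 1 (operand is 0)
  (((p2 → p1) ∨ ¬p2) ∨ ¬¬p1) = max(0.4, 1) = 1
  ¬(((p2 → p1) ∨ ¬p2) ∨ ¬¬p1): Gödel ¬ of 1 = 0 (operand ≠ 0)
  ¬¬(((p2 → p1) ∨ ¬p2) ∨ ¬¬p1): Gödel ¬ of 0 = 1 (operand is 0)
  Gödel value = 1
Łukasiewicz evaluation:
  (p2 → p1): min(1, 1 − 0.5 + 0.4) = 0.9
  ¬p2: Łukasiewicz ¬ gives 1 − 0.5 = 0.5
  ((p2 → p1) ∨ ¬p2) = max(0.9, 0.5) = 0.9
  ¬p1: Łukasiewicz ¬ gives 1 − 0.4 = 0.6
  ¬¬p1: Łukasiewicz ¬ gives 1 − 0.6 = 0.4
  (((p2 → p1) ∨ ¬p2) ∨ ¬¬p1) = max(0.9, 0.4) = 0.9
  ¬(((p2 → p1) ∨ ¬p2) ∨ ¬¬p1): Łukasiewicz ¬ gives 1 − 0.9 = 0.1
  ¬¬(((p2 → p1) ∨ ¬p2) ∨ ¬¬p1): Łukasiewicz ¬ gives 1 − 0.1 = 0.9
  Łukasiewicz value = 0.9
Difference: 1 − 0.9 = 0.10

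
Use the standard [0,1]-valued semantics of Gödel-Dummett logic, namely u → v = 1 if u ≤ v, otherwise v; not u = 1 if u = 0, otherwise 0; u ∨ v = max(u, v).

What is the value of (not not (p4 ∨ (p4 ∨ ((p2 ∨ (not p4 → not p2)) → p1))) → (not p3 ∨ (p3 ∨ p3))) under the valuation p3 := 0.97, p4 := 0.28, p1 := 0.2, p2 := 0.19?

not p4: Gödel ¬ of 0.28 = 0 (operand ≠ 0)
not p2: Gödel ¬ of 0.19 = 0 (operand ≠ 0)
(not p4 → not p2): 0 ≤ 0, so result = 1
(p2 ∨ (not p4 → not p2)) = max(0.19, 1) = 1
((p2 ∨ (not p4 → not p2)) → p1): 1 > 0.2, so result = 0.2
(p4 ∨ ((p2 ∨ (not p4 → not p2)) → p1)) = max(0.28, 0.2) = 0.28
(p4 ∨ (p4 ∨ ((p2 ∨ (not p4 → not p2)) → p1))) = max(0.28, 0.28) = 0.28
not (p4 ∨ (p4 ∨ ((p2 ∨ (not p4 → not p2)) → p1))): Gödel ¬ of 0.28 = 0 (operand ≠ 0)
not not (p4 ∨ (p4 ∨ ((p2 ∨ (not p4 → not p2)) → p1))): Gödel ¬ of 0 = 1 (operand is 0)
not p3: Gödel ¬ of 0.97 = 0 (operand ≠ 0)
(p3 ∨ p3) = max(0.97, 0.97) = 0.97
(not p3 ∨ (p3 ∨ p3)) = max(0, 0.97) = 0.97
(not not (p4 ∨ (p4 ∨ ((p2 ∨ (not p4 → not p2)) → p1))) → (not p3 ∨ (p3 ∨ p3))): 1 > 0.97, so result = 0.97

0.97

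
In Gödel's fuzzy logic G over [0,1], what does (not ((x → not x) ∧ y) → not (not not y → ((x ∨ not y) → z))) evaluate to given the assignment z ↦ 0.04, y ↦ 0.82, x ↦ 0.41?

0.00

not x: Gödel ¬ of 0.41 = 0 (operand ≠ 0)
(x → not x): 0.41 > 0, so result = 0
((x → not x) ∧ y) = min(0, 0.82) = 0
not ((x → not x) ∧ y): Gödel ¬ of 0 = 1 (operand is 0)
not y: Gödel ¬ of 0.82 = 0 (operand ≠ 0)
not not y: Gödel ¬ of 0 = 1 (operand is 0)
not y: Gödel ¬ of 0.82 = 0 (operand ≠ 0)
(x ∨ not y) = max(0.41, 0) = 0.41
((x ∨ not y) → z): 0.41 > 0.04, so result = 0.04
(not not y → ((x ∨ not y) → z)): 1 > 0.04, so result = 0.04
not (not not y → ((x ∨ not y) → z)): Gödel ¬ of 0.04 = 0 (operand ≠ 0)
(not ((x → not x) ∧ y) → not (not not y → ((x ∨ not y) → z))): 1 > 0, so result = 0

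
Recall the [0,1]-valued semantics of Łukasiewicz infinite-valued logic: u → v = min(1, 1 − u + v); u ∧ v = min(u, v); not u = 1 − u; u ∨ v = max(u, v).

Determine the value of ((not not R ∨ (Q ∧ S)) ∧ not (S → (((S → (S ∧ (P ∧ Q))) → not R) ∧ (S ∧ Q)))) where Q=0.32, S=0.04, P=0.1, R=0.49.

not R: Łukasiewicz ¬ gives 1 − 0.49 = 0.51
not not R: Łukasiewicz ¬ gives 1 − 0.51 = 0.49
(Q ∧ S) = min(0.32, 0.04) = 0.04
(not not R ∨ (Q ∧ S)) = max(0.49, 0.04) = 0.49
(P ∧ Q) = min(0.1, 0.32) = 0.1
(S ∧ (P ∧ Q)) = min(0.04, 0.1) = 0.04
(S → (S ∧ (P ∧ Q))): min(1, 1 − 0.04 + 0.04) = 1
not R: Łukasiewicz ¬ gives 1 − 0.49 = 0.51
((S → (S ∧ (P ∧ Q))) → not R): min(1, 1 − 1 + 0.51) = 0.51
(S ∧ Q) = min(0.04, 0.32) = 0.04
(((S → (S ∧ (P ∧ Q))) → not R) ∧ (S ∧ Q)) = min(0.51, 0.04) = 0.04
(S → (((S → (S ∧ (P ∧ Q))) → not R) ∧ (S ∧ Q))): min(1, 1 − 0.04 + 0.04) = 1
not (S → (((S → (S ∧ (P ∧ Q))) → not R) ∧ (S ∧ Q))): Łukasiewicz ¬ gives 1 − 1 = 0
((not not R ∨ (Q ∧ S)) ∧ not (S → (((S → (S ∧ (P ∧ Q))) → not R) ∧ (S ∧ Q)))) = min(0.49, 0) = 0

0.00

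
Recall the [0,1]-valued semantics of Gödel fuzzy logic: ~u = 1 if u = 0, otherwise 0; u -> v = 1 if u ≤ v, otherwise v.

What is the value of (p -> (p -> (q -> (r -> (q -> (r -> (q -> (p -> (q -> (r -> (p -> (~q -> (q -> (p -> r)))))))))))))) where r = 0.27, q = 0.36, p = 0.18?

~q: Gödel ¬ of 0.36 = 0 (operand ≠ 0)
(p -> r): 0.18 ≤ 0.27, so result = 1
(q -> (p -> r)): 0.36 ≤ 1, so result = 1
(~q -> (q -> (p -> r))): 0 ≤ 1, so result = 1
(p -> (~q -> (q -> (p -> r)))): 0.18 ≤ 1, so result = 1
(r -> (p -> (~q -> (q -> (p -> r))))): 0.27 ≤ 1, so result = 1
(q -> (r -> (p -> (~q -> (q -> (p -> r)))))): 0.36 ≤ 1, so result = 1
(p -> (q -> (r -> (p -> (~q -> (q -> (p -> r))))))): 0.18 ≤ 1, so result = 1
(q -> (p -> (q -> (r -> (p -> (~q -> (q -> (p -> r)))))))): 0.36 ≤ 1, so result = 1
(r -> (q -> (p -> (q -> (r -> (p -> (~q -> (q -> (p -> r))))))))): 0.27 ≤ 1, so result = 1
(q -> (r -> (q -> (p -> (q -> (r -> (p -> (~q -> (q -> (p -> r)))))))))): 0.36 ≤ 1, so result = 1
(r -> (q -> (r -> (q -> (p -> (q -> (r -> (p -> (~q -> (q -> (p -> r))))))))))): 0.27 ≤ 1, so result = 1
(q -> (r -> (q -> (r -> (q -> (p -> (q -> (r -> (p -> (~q -> (q -> (p -> r)))))))))))): 0.36 ≤ 1, so result = 1
(p -> (q -> (r -> (q -> (r -> (q -> (p -> (q -> (r -> (p -> (~q -> (q -> (p -> r))))))))))))): 0.18 ≤ 1, so result = 1
(p -> (p -> (q -> (r -> (q -> (r -> (q -> (p -> (q -> (r -> (p -> (~q -> (q -> (p -> r)))))))))))))): 0.18 ≤ 1, so result = 1

1.00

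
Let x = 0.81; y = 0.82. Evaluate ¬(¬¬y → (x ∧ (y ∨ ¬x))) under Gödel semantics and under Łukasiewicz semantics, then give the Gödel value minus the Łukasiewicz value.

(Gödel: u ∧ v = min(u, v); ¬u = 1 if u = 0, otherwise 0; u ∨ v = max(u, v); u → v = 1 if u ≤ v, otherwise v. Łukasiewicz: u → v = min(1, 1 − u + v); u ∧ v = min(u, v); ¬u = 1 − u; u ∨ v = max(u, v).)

-0.01

Gödel evaluation:
  ¬y: Gödel ¬ of 0.82 = 0 (operand ≠ 0)
  ¬¬y: Gödel ¬ of 0 = 1 (operand is 0)
  ¬x: Gödel ¬ of 0.81 = 0 (operand ≠ 0)
  (y ∨ ¬x) = max(0.82, 0) = 0.82
  (x ∧ (y ∨ ¬x)) = min(0.81, 0.82) = 0.81
  (¬¬y → (x ∧ (y ∨ ¬x))): 1 > 0.81, so result = 0.81
  ¬(¬¬y → (x ∧ (y ∨ ¬x))): Gödel ¬ of 0.81 = 0 (operand ≠ 0)
  Gödel value = 0
Łukasiewicz evaluation:
  ¬y: Łukasiewicz ¬ gives 1 − 0.82 = 0.18
  ¬¬y: Łukasiewicz ¬ gives 1 − 0.18 = 0.82
  ¬x: Łukasiewicz ¬ gives 1 − 0.81 = 0.19
  (y ∨ ¬x) = max(0.82, 0.19) = 0.82
  (x ∧ (y ∨ ¬x)) = min(0.81, 0.82) = 0.81
  (¬¬y → (x ∧ (y ∨ ¬x))): min(1, 1 − 0.82 + 0.81) = 0.99
  ¬(¬¬y → (x ∧ (y ∨ ¬x))): Łukasiewicz ¬ gives 1 − 0.99 = 0.01
  Łukasiewicz value = 0.01
Difference: 0 − 0.01 = -0.01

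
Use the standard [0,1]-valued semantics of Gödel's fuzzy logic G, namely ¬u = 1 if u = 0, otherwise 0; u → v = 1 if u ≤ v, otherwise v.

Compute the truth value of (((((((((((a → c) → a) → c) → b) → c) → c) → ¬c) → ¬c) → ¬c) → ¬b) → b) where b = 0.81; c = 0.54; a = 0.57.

(a → c): 0.57 > 0.54, so result = 0.54
((a → c) → a): 0.54 ≤ 0.57, so result = 1
(((a → c) → a) → c): 1 > 0.54, so result = 0.54
((((a → c) → a) → c) → b): 0.54 ≤ 0.81, so result = 1
(((((a → c) → a) → c) → b) → c): 1 > 0.54, so result = 0.54
((((((a → c) → a) → c) → b) → c) → c): 0.54 ≤ 0.54, so result = 1
¬c: Gödel ¬ of 0.54 = 0 (operand ≠ 0)
(((((((a → c) → a) → c) → b) → c) → c) → ¬c): 1 > 0, so result = 0
¬c: Gödel ¬ of 0.54 = 0 (operand ≠ 0)
((((((((a → c) → a) → c) → b) → c) → c) → ¬c) → ¬c): 0 ≤ 0, so result = 1
¬c: Gödel ¬ of 0.54 = 0 (operand ≠ 0)
(((((((((a → c) → a) → c) → b) → c) → c) → ¬c) → ¬c) → ¬c): 1 > 0, so result = 0
¬b: Gödel ¬ of 0.81 = 0 (operand ≠ 0)
((((((((((a → c) → a) → c) → b) → c) → c) → ¬c) → ¬c) → ¬c) → ¬b): 0 ≤ 0, so result = 1
(((((((((((a → c) → a) → c) → b) → c) → c) → ¬c) → ¬c) → ¬c) → ¬b) → b): 1 > 0.81, so result = 0.81

0.81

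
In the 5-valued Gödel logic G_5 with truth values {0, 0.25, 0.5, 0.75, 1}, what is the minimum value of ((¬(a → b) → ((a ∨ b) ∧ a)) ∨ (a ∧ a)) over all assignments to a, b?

The minimum is attained at a = 0.25, b = 0:
  (a → b): 0.25 > 0, so result = 0
  ¬(a → b): Gödel ¬ of 0 = 1 (operand is 0)
  (a ∨ b) = max(0.25, 0) = 0.25
  ((a ∨ b) ∧ a) = min(0.25, 0.25) = 0.25
  (¬(a → b) → ((a ∨ b) ∧ a)): 1 > 0.25, so result = 0.25
  (a ∧ a) = min(0.25, 0.25) = 0.25
  ((¬(a → b) → ((a ∨ b) ∧ a)) ∨ (a ∧ a)) = max(0.25, 0.25) = 0.25
Checking all 25 assignments confirms none give a value below 0.25.

0.25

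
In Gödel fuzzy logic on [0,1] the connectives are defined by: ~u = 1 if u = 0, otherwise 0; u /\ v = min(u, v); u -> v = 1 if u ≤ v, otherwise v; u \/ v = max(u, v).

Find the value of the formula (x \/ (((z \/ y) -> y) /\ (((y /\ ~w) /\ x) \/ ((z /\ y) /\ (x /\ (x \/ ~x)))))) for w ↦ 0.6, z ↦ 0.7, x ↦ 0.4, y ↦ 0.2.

0.40

(z \/ y) = max(0.7, 0.2) = 0.7
((z \/ y) -> y): 0.7 > 0.2, so result = 0.2
~w: Gödel ¬ of 0.6 = 0 (operand ≠ 0)
(y /\ ~w) = min(0.2, 0) = 0
((y /\ ~w) /\ x) = min(0, 0.4) = 0
(z /\ y) = min(0.7, 0.2) = 0.2
~x: Gödel ¬ of 0.4 = 0 (operand ≠ 0)
(x \/ ~x) = max(0.4, 0) = 0.4
(x /\ (x \/ ~x)) = min(0.4, 0.4) = 0.4
((z /\ y) /\ (x /\ (x \/ ~x))) = min(0.2, 0.4) = 0.2
(((y /\ ~w) /\ x) \/ ((z /\ y) /\ (x /\ (x \/ ~x)))) = max(0, 0.2) = 0.2
(((z \/ y) -> y) /\ (((y /\ ~w) /\ x) \/ ((z /\ y) /\ (x /\ (x \/ ~x))))) = min(0.2, 0.2) = 0.2
(x \/ (((z \/ y) -> y) /\ (((y /\ ~w) /\ x) \/ ((z /\ y) /\ (x /\ (x \/ ~x)))))) = max(0.4, 0.2) = 0.4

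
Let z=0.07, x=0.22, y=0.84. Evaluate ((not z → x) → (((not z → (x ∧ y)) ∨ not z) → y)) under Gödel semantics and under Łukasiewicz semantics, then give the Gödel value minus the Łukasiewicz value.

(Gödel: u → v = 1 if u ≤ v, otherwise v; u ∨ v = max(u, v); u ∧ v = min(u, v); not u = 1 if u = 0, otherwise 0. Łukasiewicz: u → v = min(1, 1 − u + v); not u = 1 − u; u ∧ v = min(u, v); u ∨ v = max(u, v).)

-0.16

Gödel evaluation:
  not z: Gödel ¬ of 0.07 = 0 (operand ≠ 0)
  (not z → x): 0 ≤ 0.22, so result = 1
  not z: Gödel ¬ of 0.07 = 0 (operand ≠ 0)
  (x ∧ y) = min(0.22, 0.84) = 0.22
  (not z → (x ∧ y)): 0 ≤ 0.22, so result = 1
  not z: Gödel ¬ of 0.07 = 0 (operand ≠ 0)
  ((not z → (x ∧ y)) ∨ not z) = max(1, 0) = 1
  (((not z → (x ∧ y)) ∨ not z) → y): 1 > 0.84, so result = 0.84
  ((not z → x) → (((not z → (x ∧ y)) ∨ not z) → y)): 1 > 0.84, so result = 0.84
  Gödel value = 0.84
Łukasiewicz evaluation:
  not z: Łukasiewicz ¬ gives 1 − 0.07 = 0.93
  (not z → x): min(1, 1 − 0.93 + 0.22) = 0.29
  not z: Łukasiewicz ¬ gives 1 − 0.07 = 0.93
  (x ∧ y) = min(0.22, 0.84) = 0.22
  (not z → (x ∧ y)): min(1, 1 − 0.93 + 0.22) = 0.29
  not z: Łukasiewicz ¬ gives 1 − 0.07 = 0.93
  ((not z → (x ∧ y)) ∨ not z) = max(0.29, 0.93) = 0.93
  (((not z → (x ∧ y)) ∨ not z) → y): min(1, 1 − 0.93 + 0.84) = 0.91
  ((not z → x) → (((not z → (x ∧ y)) ∨ not z) → y)): min(1, 1 − 0.29 + 0.91) = 1
  Łukasiewicz value = 1
Difference: 0.84 − 1 = -0.16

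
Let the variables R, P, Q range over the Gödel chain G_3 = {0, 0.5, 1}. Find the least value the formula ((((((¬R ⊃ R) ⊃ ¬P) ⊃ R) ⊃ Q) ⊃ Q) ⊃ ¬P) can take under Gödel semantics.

The minimum is attained at R = 0, P = 0.5, Q = 0.5:
  ¬R: Gödel ¬ of 0 = 1 (operand is 0)
  (¬R ⊃ R): 1 > 0, so result = 0
  ¬P: Gödel ¬ of 0.5 = 0 (operand ≠ 0)
  ((¬R ⊃ R) ⊃ ¬P): 0 ≤ 0, so result = 1
  (((¬R ⊃ R) ⊃ ¬P) ⊃ R): 1 > 0, so result = 0
  ((((¬R ⊃ R) ⊃ ¬P) ⊃ R) ⊃ Q): 0 ≤ 0.5, so result = 1
  (((((¬R ⊃ R) ⊃ ¬P) ⊃ R) ⊃ Q) ⊃ Q): 1 > 0.5, so result = 0.5
  ¬P: Gödel ¬ of 0.5 = 0 (operand ≠ 0)
  ((((((¬R ⊃ R) ⊃ ¬P) ⊃ R) ⊃ Q) ⊃ Q) ⊃ ¬P): 0.5 > 0, so result = 0
Checking all 27 assignments confirms none give a value below 0.00.

0.00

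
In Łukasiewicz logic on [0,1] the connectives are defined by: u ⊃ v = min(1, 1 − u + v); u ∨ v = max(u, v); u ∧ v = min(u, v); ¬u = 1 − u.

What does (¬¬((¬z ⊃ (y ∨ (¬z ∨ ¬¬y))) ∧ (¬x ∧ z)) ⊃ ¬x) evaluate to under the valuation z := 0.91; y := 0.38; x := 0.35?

¬z: Łukasiewicz ¬ gives 1 − 0.91 = 0.09
¬z: Łukasiewicz ¬ gives 1 − 0.91 = 0.09
¬y: Łukasiewicz ¬ gives 1 − 0.38 = 0.62
¬¬y: Łukasiewicz ¬ gives 1 − 0.62 = 0.38
(¬z ∨ ¬¬y) = max(0.09, 0.38) = 0.38
(y ∨ (¬z ∨ ¬¬y)) = max(0.38, 0.38) = 0.38
(¬z ⊃ (y ∨ (¬z ∨ ¬¬y))): min(1, 1 − 0.09 + 0.38) = 1
¬x: Łukasiewicz ¬ gives 1 − 0.35 = 0.65
(¬x ∧ z) = min(0.65, 0.91) = 0.65
((¬z ⊃ (y ∨ (¬z ∨ ¬¬y))) ∧ (¬x ∧ z)) = min(1, 0.65) = 0.65
¬((¬z ⊃ (y ∨ (¬z ∨ ¬¬y))) ∧ (¬x ∧ z)): Łukasiewicz ¬ gives 1 − 0.65 = 0.35
¬¬((¬z ⊃ (y ∨ (¬z ∨ ¬¬y))) ∧ (¬x ∧ z)): Łukasiewicz ¬ gives 1 − 0.35 = 0.65
¬x: Łukasiewicz ¬ gives 1 − 0.35 = 0.65
(¬¬((¬z ⊃ (y ∨ (¬z ∨ ¬¬y))) ∧ (¬x ∧ z)) ⊃ ¬x): min(1, 1 − 0.65 + 0.65) = 1

1.00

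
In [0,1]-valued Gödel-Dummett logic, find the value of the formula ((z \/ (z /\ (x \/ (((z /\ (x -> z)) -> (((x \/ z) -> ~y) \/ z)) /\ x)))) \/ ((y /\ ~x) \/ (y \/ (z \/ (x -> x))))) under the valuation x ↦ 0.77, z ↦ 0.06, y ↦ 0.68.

(x -> z): 0.77 > 0.06, so result = 0.06
(z /\ (x -> z)) = min(0.06, 0.06) = 0.06
(x \/ z) = max(0.77, 0.06) = 0.77
~y: Gödel ¬ of 0.68 = 0 (operand ≠ 0)
((x \/ z) -> ~y): 0.77 > 0, so result = 0
(((x \/ z) -> ~y) \/ z) = max(0, 0.06) = 0.06
((z /\ (x -> z)) -> (((x \/ z) -> ~y) \/ z)): 0.06 ≤ 0.06, so result = 1
(((z /\ (x -> z)) -> (((x \/ z) -> ~y) \/ z)) /\ x) = min(1, 0.77) = 0.77
(x \/ (((z /\ (x -> z)) -> (((x \/ z) -> ~y) \/ z)) /\ x)) = max(0.77, 0.77) = 0.77
(z /\ (x \/ (((z /\ (x -> z)) -> (((x \/ z) -> ~y) \/ z)) /\ x))) = min(0.06, 0.77) = 0.06
(z \/ (z /\ (x \/ (((z /\ (x -> z)) -> (((x \/ z) -> ~y) \/ z)) /\ x)))) = max(0.06, 0.06) = 0.06
~x: Gödel ¬ of 0.77 = 0 (operand ≠ 0)
(y /\ ~x) = min(0.68, 0) = 0
(x -> x): 0.77 ≤ 0.77, so result = 1
(z \/ (x -> x)) = max(0.06, 1) = 1
(y \/ (z \/ (x -> x))) = max(0.68, 1) = 1
((y /\ ~x) \/ (y \/ (z \/ (x -> x)))) = max(0, 1) = 1
((z \/ (z /\ (x \/ (((z /\ (x -> z)) -> (((x \/ z) -> ~y) \/ z)) /\ x)))) \/ ((y /\ ~x) \/ (y \/ (z \/ (x -> x))))) = max(0.06, 1) = 1

1.00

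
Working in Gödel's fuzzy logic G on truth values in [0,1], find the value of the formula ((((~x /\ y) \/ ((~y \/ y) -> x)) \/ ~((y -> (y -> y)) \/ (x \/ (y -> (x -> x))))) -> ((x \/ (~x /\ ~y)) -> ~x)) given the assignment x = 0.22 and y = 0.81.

~x: Gödel ¬ of 0.22 = 0 (operand ≠ 0)
(~x /\ y) = min(0, 0.81) = 0
~y: Gödel ¬ of 0.81 = 0 (operand ≠ 0)
(~y \/ y) = max(0, 0.81) = 0.81
((~y \/ y) -> x): 0.81 > 0.22, so result = 0.22
((~x /\ y) \/ ((~y \/ y) -> x)) = max(0, 0.22) = 0.22
(y -> y): 0.81 ≤ 0.81, so result = 1
(y -> (y -> y)): 0.81 ≤ 1, so result = 1
(x -> x): 0.22 ≤ 0.22, so result = 1
(y -> (x -> x)): 0.81 ≤ 1, so result = 1
(x \/ (y -> (x -> x))) = max(0.22, 1) = 1
((y -> (y -> y)) \/ (x \/ (y -> (x -> x)))) = max(1, 1) = 1
~((y -> (y -> y)) \/ (x \/ (y -> (x -> x)))): Gödel ¬ of 1 = 0 (operand ≠ 0)
(((~x /\ y) \/ ((~y \/ y) -> x)) \/ ~((y -> (y -> y)) \/ (x \/ (y -> (x -> x))))) = max(0.22, 0) = 0.22
~x: Gödel ¬ of 0.22 = 0 (operand ≠ 0)
~y: Gödel ¬ of 0.81 = 0 (operand ≠ 0)
(~x /\ ~y) = min(0, 0) = 0
(x \/ (~x /\ ~y)) = max(0.22, 0) = 0.22
~x: Gödel ¬ of 0.22 = 0 (operand ≠ 0)
((x \/ (~x /\ ~y)) -> ~x): 0.22 > 0, so result = 0
((((~x /\ y) \/ ((~y \/ y) -> x)) \/ ~((y -> (y -> y)) \/ (x \/ (y -> (x -> x))))) -> ((x \/ (~x /\ ~y)) -> ~x)): 0.22 > 0, so result = 0

0.00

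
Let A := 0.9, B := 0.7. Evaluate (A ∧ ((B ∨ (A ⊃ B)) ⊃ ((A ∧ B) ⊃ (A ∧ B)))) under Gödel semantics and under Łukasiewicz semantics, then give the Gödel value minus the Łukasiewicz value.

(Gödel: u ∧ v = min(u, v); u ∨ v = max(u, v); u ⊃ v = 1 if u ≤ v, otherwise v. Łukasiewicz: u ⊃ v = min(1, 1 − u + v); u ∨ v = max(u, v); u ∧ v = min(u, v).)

0.00

Gödel evaluation:
  (A ⊃ B): 0.9 > 0.7, so result = 0.7
  (B ∨ (A ⊃ B)) = max(0.7, 0.7) = 0.7
  (A ∧ B) = min(0.9, 0.7) = 0.7
  (A ∧ B) = min(0.9, 0.7) = 0.7
  ((A ∧ B) ⊃ (A ∧ B)): 0.7 ≤ 0.7, so result = 1
  ((B ∨ (A ⊃ B)) ⊃ ((A ∧ B) ⊃ (A ∧ B))): 0.7 ≤ 1, so result = 1
  (A ∧ ((B ∨ (A ⊃ B)) ⊃ ((A ∧ B) ⊃ (A ∧ B)))) = min(0.9, 1) = 0.9
  Gödel value = 0.9
Łukasiewicz evaluation:
  (A ⊃ B): min(1, 1 − 0.9 + 0.7) = 0.8
  (B ∨ (A ⊃ B)) = max(0.7, 0.8) = 0.8
  (A ∧ B) = min(0.9, 0.7) = 0.7
  (A ∧ B) = min(0.9, 0.7) = 0.7
  ((A ∧ B) ⊃ (A ∧ B)): min(1, 1 − 0.7 + 0.7) = 1
  ((B ∨ (A ⊃ B)) ⊃ ((A ∧ B) ⊃ (A ∧ B))): min(1, 1 − 0.8 + 1) = 1
  (A ∧ ((B ∨ (A ⊃ B)) ⊃ ((A ∧ B) ⊃ (A ∧ B)))) = min(0.9, 1) = 0.9
  Łukasiewicz value = 0.9
Difference: 0.9 − 0.9 = 0.00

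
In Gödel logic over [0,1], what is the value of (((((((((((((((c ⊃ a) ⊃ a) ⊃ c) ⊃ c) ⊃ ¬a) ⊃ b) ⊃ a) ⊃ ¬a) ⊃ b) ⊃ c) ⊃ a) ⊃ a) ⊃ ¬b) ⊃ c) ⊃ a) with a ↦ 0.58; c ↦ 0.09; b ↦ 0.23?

0.58

(c ⊃ a): 0.09 ≤ 0.58, so result = 1
((c ⊃ a) ⊃ a): 1 > 0.58, so result = 0.58
(((c ⊃ a) ⊃ a) ⊃ c): 0.58 > 0.09, so result = 0.09
((((c ⊃ a) ⊃ a) ⊃ c) ⊃ c): 0.09 ≤ 0.09, so result = 1
¬a: Gödel ¬ of 0.58 = 0 (operand ≠ 0)
(((((c ⊃ a) ⊃ a) ⊃ c) ⊃ c) ⊃ ¬a): 1 > 0, so result = 0
((((((c ⊃ a) ⊃ a) ⊃ c) ⊃ c) ⊃ ¬a) ⊃ b): 0 ≤ 0.23, so result = 1
(((((((c ⊃ a) ⊃ a) ⊃ c) ⊃ c) ⊃ ¬a) ⊃ b) ⊃ a): 1 > 0.58, so result = 0.58
¬a: Gödel ¬ of 0.58 = 0 (operand ≠ 0)
((((((((c ⊃ a) ⊃ a) ⊃ c) ⊃ c) ⊃ ¬a) ⊃ b) ⊃ a) ⊃ ¬a): 0.58 > 0, so result = 0
(((((((((c ⊃ a) ⊃ a) ⊃ c) ⊃ c) ⊃ ¬a) ⊃ b) ⊃ a) ⊃ ¬a) ⊃ b): 0 ≤ 0.23, so result = 1
((((((((((c ⊃ a) ⊃ a) ⊃ c) ⊃ c) ⊃ ¬a) ⊃ b) ⊃ a) ⊃ ¬a) ⊃ b) ⊃ c): 1 > 0.09, so result = 0.09
(((((((((((c ⊃ a) ⊃ a) ⊃ c) ⊃ c) ⊃ ¬a) ⊃ b) ⊃ a) ⊃ ¬a) ⊃ b) ⊃ c) ⊃ a): 0.09 ≤ 0.58, so result = 1
((((((((((((c ⊃ a) ⊃ a) ⊃ c) ⊃ c) ⊃ ¬a) ⊃ b) ⊃ a) ⊃ ¬a) ⊃ b) ⊃ c) ⊃ a) ⊃ a): 1 > 0.58, so result = 0.58
¬b: Gödel ¬ of 0.23 = 0 (operand ≠ 0)
(((((((((((((c ⊃ a) ⊃ a) ⊃ c) ⊃ c) ⊃ ¬a) ⊃ b) ⊃ a) ⊃ ¬a) ⊃ b) ⊃ c) ⊃ a) ⊃ a) ⊃ ¬b): 0.58 > 0, so result = 0
((((((((((((((c ⊃ a) ⊃ a) ⊃ c) ⊃ c) ⊃ ¬a) ⊃ b) ⊃ a) ⊃ ¬a) ⊃ b) ⊃ c) ⊃ a) ⊃ a) ⊃ ¬b) ⊃ c): 0 ≤ 0.09, so result = 1
(((((((((((((((c ⊃ a) ⊃ a) ⊃ c) ⊃ c) ⊃ ¬a) ⊃ b) ⊃ a) ⊃ ¬a) ⊃ b) ⊃ c) ⊃ a) ⊃ a) ⊃ ¬b) ⊃ c) ⊃ a): 1 > 0.58, so result = 0.58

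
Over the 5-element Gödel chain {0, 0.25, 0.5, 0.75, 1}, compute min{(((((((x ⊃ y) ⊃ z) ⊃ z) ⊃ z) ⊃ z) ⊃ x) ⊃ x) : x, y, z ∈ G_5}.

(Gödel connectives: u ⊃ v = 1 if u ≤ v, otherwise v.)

0.25

The minimum is attained at x = 0.25, y = 0, z = 0:
  (x ⊃ y): 0.25 > 0, so result = 0
  ((x ⊃ y) ⊃ z): 0 ≤ 0, so result = 1
  (((x ⊃ y) ⊃ z) ⊃ z): 1 > 0, so result = 0
  ((((x ⊃ y) ⊃ z) ⊃ z) ⊃ z): 0 ≤ 0, so result = 1
  (((((x ⊃ y) ⊃ z) ⊃ z) ⊃ z) ⊃ z): 1 > 0, so result = 0
  ((((((x ⊃ y) ⊃ z) ⊃ z) ⊃ z) ⊃ z) ⊃ x): 0 ≤ 0.25, so result = 1
  (((((((x ⊃ y) ⊃ z) ⊃ z) ⊃ z) ⊃ z) ⊃ x) ⊃ x): 1 > 0.25, so result = 0.25
Checking all 125 assignments confirms none give a value below 0.25.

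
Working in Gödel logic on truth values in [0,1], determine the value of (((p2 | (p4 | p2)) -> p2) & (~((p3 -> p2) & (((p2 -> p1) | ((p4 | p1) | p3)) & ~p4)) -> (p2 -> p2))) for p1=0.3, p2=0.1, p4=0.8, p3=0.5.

(p4 | p2) = max(0.8, 0.1) = 0.8
(p2 | (p4 | p2)) = max(0.1, 0.8) = 0.8
((p2 | (p4 | p2)) -> p2): 0.8 > 0.1, so result = 0.1
(p3 -> p2): 0.5 > 0.1, so result = 0.1
(p2 -> p1): 0.1 ≤ 0.3, so result = 1
(p4 | p1) = max(0.8, 0.3) = 0.8
((p4 | p1) | p3) = max(0.8, 0.5) = 0.8
((p2 -> p1) | ((p4 | p1) | p3)) = max(1, 0.8) = 1
~p4: Gödel ¬ of 0.8 = 0 (operand ≠ 0)
(((p2 -> p1) | ((p4 | p1) | p3)) & ~p4) = min(1, 0) = 0
((p3 -> p2) & (((p2 -> p1) | ((p4 | p1) | p3)) & ~p4)) = min(0.1, 0) = 0
~((p3 -> p2) & (((p2 -> p1) | ((p4 | p1) | p3)) & ~p4)): Gödel ¬ of 0 = 1 (operand is 0)
(p2 -> p2): 0.1 ≤ 0.1, so result = 1
(~((p3 -> p2) & (((p2 -> p1) | ((p4 | p1) | p3)) & ~p4)) -> (p2 -> p2)): 1 ≤ 1, so result = 1
(((p2 | (p4 | p2)) -> p2) & (~((p3 -> p2) & (((p2 -> p1) | ((p4 | p1) | p3)) & ~p4)) -> (p2 -> p2))) = min(0.1, 1) = 0.1

0.10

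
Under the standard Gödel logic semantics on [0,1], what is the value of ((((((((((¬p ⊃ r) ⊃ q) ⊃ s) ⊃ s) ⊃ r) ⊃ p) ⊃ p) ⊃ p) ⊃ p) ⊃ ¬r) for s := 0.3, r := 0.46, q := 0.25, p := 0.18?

¬p: Gödel ¬ of 0.18 = 0 (operand ≠ 0)
(¬p ⊃ r): 0 ≤ 0.46, so result = 1
((¬p ⊃ r) ⊃ q): 1 > 0.25, so result = 0.25
(((¬p ⊃ r) ⊃ q) ⊃ s): 0.25 ≤ 0.3, so result = 1
((((¬p ⊃ r) ⊃ q) ⊃ s) ⊃ s): 1 > 0.3, so result = 0.3
(((((¬p ⊃ r) ⊃ q) ⊃ s) ⊃ s) ⊃ r): 0.3 ≤ 0.46, so result = 1
((((((¬p ⊃ r) ⊃ q) ⊃ s) ⊃ s) ⊃ r) ⊃ p): 1 > 0.18, so result = 0.18
(((((((¬p ⊃ r) ⊃ q) ⊃ s) ⊃ s) ⊃ r) ⊃ p) ⊃ p): 0.18 ≤ 0.18, so result = 1
((((((((¬p ⊃ r) ⊃ q) ⊃ s) ⊃ s) ⊃ r) ⊃ p) ⊃ p) ⊃ p): 1 > 0.18, so result = 0.18
(((((((((¬p ⊃ r) ⊃ q) ⊃ s) ⊃ s) ⊃ r) ⊃ p) ⊃ p) ⊃ p) ⊃ p): 0.18 ≤ 0.18, so result = 1
¬r: Gödel ¬ of 0.46 = 0 (operand ≠ 0)
((((((((((¬p ⊃ r) ⊃ q) ⊃ s) ⊃ s) ⊃ r) ⊃ p) ⊃ p) ⊃ p) ⊃ p) ⊃ ¬r): 1 > 0, so result = 0

0.00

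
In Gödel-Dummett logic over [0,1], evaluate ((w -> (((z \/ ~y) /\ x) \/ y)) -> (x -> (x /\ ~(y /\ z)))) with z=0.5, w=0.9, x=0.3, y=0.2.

~y: Gödel ¬ of 0.2 = 0 (operand ≠ 0)
(z \/ ~y) = max(0.5, 0) = 0.5
((z \/ ~y) /\ x) = min(0.5, 0.3) = 0.3
(((z \/ ~y) /\ x) \/ y) = max(0.3, 0.2) = 0.3
(w -> (((z \/ ~y) /\ x) \/ y)): 0.9 > 0.3, so result = 0.3
(y /\ z) = min(0.2, 0.5) = 0.2
~(y /\ z): Gödel ¬ of 0.2 = 0 (operand ≠ 0)
(x /\ ~(y /\ z)) = min(0.3, 0) = 0
(x -> (x /\ ~(y /\ z))): 0.3 > 0, so result = 0
((w -> (((z \/ ~y) /\ x) \/ y)) -> (x -> (x /\ ~(y /\ z)))): 0.3 > 0, so result = 0

0.00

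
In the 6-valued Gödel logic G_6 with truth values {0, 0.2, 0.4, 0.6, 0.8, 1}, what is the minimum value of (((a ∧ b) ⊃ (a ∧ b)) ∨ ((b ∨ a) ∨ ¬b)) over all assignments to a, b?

1.00

Every assignment gives 1. For instance at a = 0, b = 0:
  (a ∧ b) = min(0, 0) = 0
  (a ∧ b) = min(0, 0) = 0
  ((a ∧ b) ⊃ (a ∧ b)): 0 ≤ 0, so result = 1
  (b ∨ a) = max(0, 0) = 0
  ¬b: Gödel ¬ of 0 = 1 (operand is 0)
  ((b ∨ a) ∨ ¬b) = max(0, 1) = 1
  (((a ∧ b) ⊃ (a ∧ b)) ∨ ((b ∨ a) ∨ ¬b)) = max(1, 1) = 1
All 36 assignments give value 1 — the formula is a G_6-tautology.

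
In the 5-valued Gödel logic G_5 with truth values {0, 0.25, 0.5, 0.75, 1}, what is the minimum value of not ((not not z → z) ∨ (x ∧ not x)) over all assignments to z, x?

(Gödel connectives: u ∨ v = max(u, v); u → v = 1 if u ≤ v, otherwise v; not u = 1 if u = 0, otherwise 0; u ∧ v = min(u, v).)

0.00

The minimum is attained at z = 0, x = 0:
  not z: Gödel ¬ of 0 = 1 (operand is 0)
  not not z: Gödel ¬ of 1 = 0 (operand ≠ 0)
  (not not z → z): 0 ≤ 0, so result = 1
  not x: Gödel ¬ of 0 = 1 (operand is 0)
  (x ∧ not x) = min(0, 1) = 0
  ((not not z → z) ∨ (x ∧ not x)) = max(1, 0) = 1
  not ((not not z → z) ∨ (x ∧ not x)): Gödel ¬ of 1 = 0 (operand ≠ 0)
Checking all 25 assignments confirms none give a value below 0.00.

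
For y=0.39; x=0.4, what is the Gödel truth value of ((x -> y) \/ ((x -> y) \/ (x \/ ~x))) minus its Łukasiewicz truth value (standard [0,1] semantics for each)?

Gödel evaluation:
  (x -> y): 0.4 > 0.39, so result = 0.39
  (x -> y): 0.4 > 0.39, so result = 0.39
  ~x: Gödel ¬ of 0.4 = 0 (operand ≠ 0)
  (x \/ ~x) = max(0.4, 0) = 0.4
  ((x -> y) \/ (x \/ ~x)) = max(0.39, 0.4) = 0.4
  ((x -> y) \/ ((x -> y) \/ (x \/ ~x))) = max(0.39, 0.4) = 0.4
  Gödel value = 0.4
Łukasiewicz evaluation:
  (x -> y): min(1, 1 − 0.4 + 0.39) = 0.99
  (x -> y): min(1, 1 − 0.4 + 0.39) = 0.99
  ~x: Łukasiewicz ¬ gives 1 − 0.4 = 0.6
  (x \/ ~x) = max(0.4, 0.6) = 0.6
  ((x -> y) \/ (x \/ ~x)) = max(0.99, 0.6) = 0.99
  ((x -> y) \/ ((x -> y) \/ (x \/ ~x))) = max(0.99, 0.99) = 0.99
  Łukasiewicz value = 0.99
Difference: 0.4 − 0.99 = -0.59

-0.59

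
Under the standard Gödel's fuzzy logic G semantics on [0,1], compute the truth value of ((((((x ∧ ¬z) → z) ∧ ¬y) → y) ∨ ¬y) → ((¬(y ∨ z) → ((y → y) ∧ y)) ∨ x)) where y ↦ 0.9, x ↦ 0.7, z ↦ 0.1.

1.00

¬z: Gödel ¬ of 0.1 = 0 (operand ≠ 0)
(x ∧ ¬z) = min(0.7, 0) = 0
((x ∧ ¬z) → z): 0 ≤ 0.1, so result = 1
¬y: Gödel ¬ of 0.9 = 0 (operand ≠ 0)
(((x ∧ ¬z) → z) ∧ ¬y) = min(1, 0) = 0
((((x ∧ ¬z) → z) ∧ ¬y) → y): 0 ≤ 0.9, so result = 1
¬y: Gödel ¬ of 0.9 = 0 (operand ≠ 0)
(((((x ∧ ¬z) → z) ∧ ¬y) → y) ∨ ¬y) = max(1, 0) = 1
(y ∨ z) = max(0.9, 0.1) = 0.9
¬(y ∨ z): Gödel ¬ of 0.9 = 0 (operand ≠ 0)
(y → y): 0.9 ≤ 0.9, so result = 1
((y → y) ∧ y) = min(1, 0.9) = 0.9
(¬(y ∨ z) → ((y → y) ∧ y)): 0 ≤ 0.9, so result = 1
((¬(y ∨ z) → ((y → y) ∧ y)) ∨ x) = max(1, 0.7) = 1
((((((x ∧ ¬z) → z) ∧ ¬y) → y) ∨ ¬y) → ((¬(y ∨ z) → ((y → y) ∧ y)) ∨ x)): 1 ≤ 1, so result = 1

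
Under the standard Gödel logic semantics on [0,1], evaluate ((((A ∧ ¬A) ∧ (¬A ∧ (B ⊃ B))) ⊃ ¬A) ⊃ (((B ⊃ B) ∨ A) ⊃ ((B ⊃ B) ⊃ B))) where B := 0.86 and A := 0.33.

0.86

¬A: Gödel ¬ of 0.33 = 0 (operand ≠ 0)
(A ∧ ¬A) = min(0.33, 0) = 0
¬A: Gödel ¬ of 0.33 = 0 (operand ≠ 0)
(B ⊃ B): 0.86 ≤ 0.86, so result = 1
(¬A ∧ (B ⊃ B)) = min(0, 1) = 0
((A ∧ ¬A) ∧ (¬A ∧ (B ⊃ B))) = min(0, 0) = 0
¬A: Gödel ¬ of 0.33 = 0 (operand ≠ 0)
(((A ∧ ¬A) ∧ (¬A ∧ (B ⊃ B))) ⊃ ¬A): 0 ≤ 0, so result = 1
(B ⊃ B): 0.86 ≤ 0.86, so result = 1
((B ⊃ B) ∨ A) = max(1, 0.33) = 1
(B ⊃ B): 0.86 ≤ 0.86, so result = 1
((B ⊃ B) ⊃ B): 1 > 0.86, so result = 0.86
(((B ⊃ B) ∨ A) ⊃ ((B ⊃ B) ⊃ B)): 1 > 0.86, so result = 0.86
((((A ∧ ¬A) ∧ (¬A ∧ (B ⊃ B))) ⊃ ¬A) ⊃ (((B ⊃ B) ∨ A) ⊃ ((B ⊃ B) ⊃ B))): 1 > 0.86, so result = 0.86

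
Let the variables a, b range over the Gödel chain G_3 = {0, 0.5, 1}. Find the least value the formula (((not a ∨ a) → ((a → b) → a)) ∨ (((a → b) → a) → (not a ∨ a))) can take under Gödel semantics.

Every assignment gives 1. For instance at a = 0, b = 0:
  not a: Gödel ¬ of 0 = 1 (operand is 0)
  (not a ∨ a) = max(1, 0) = 1
  (a → b): 0 ≤ 0, so result = 1
  ((a → b) → a): 1 > 0, so result = 0
  ((not a ∨ a) → ((a → b) → a)): 1 > 0, so result = 0
  (a → b): 0 ≤ 0, so result = 1
  ((a → b) → a): 1 > 0, so result = 0
  not a: Gödel ¬ of 0 = 1 (operand is 0)
  (not a ∨ a) = max(1, 0) = 1
  (((a → b) → a) → (not a ∨ a)): 0 ≤ 1, so result = 1
  (((not a ∨ a) → ((a → b) → a)) ∨ (((a → b) → a) → (not a ∨ a))) = max(0, 1) = 1
All 9 assignments give value 1 — the formula is a G_3-tautology.

1.00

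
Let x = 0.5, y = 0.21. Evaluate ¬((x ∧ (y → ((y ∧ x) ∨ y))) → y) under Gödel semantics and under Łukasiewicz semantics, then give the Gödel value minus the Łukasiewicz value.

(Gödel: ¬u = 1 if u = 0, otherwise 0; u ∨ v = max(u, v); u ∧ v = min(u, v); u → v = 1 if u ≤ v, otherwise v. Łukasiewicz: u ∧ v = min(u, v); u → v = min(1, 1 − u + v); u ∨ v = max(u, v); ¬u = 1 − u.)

-0.29

Gödel evaluation:
  (y ∧ x) = min(0.21, 0.5) = 0.21
  ((y ∧ x) ∨ y) = max(0.21, 0.21) = 0.21
  (y → ((y ∧ x) ∨ y)): 0.21 ≤ 0.21, so result = 1
  (x ∧ (y → ((y ∧ x) ∨ y))) = min(0.5, 1) = 0.5
  ((x ∧ (y → ((y ∧ x) ∨ y))) → y): 0.5 > 0.21, so result = 0.21
  ¬((x ∧ (y → ((y ∧ x) ∨ y))) → y): Gödel ¬ of 0.21 = 0 (operand ≠ 0)
  Gödel value = 0
Łukasiewicz evaluation:
  (y ∧ x) = min(0.21, 0.5) = 0.21
  ((y ∧ x) ∨ y) = max(0.21, 0.21) = 0.21
  (y → ((y ∧ x) ∨ y)): min(1, 1 − 0.21 + 0.21) = 1
  (x ∧ (y → ((y ∧ x) ∨ y))) = min(0.5, 1) = 0.5
  ((x ∧ (y → ((y ∧ x) ∨ y))) → y): min(1, 1 − 0.5 + 0.21) = 0.71
  ¬((x ∧ (y → ((y ∧ x) ∨ y))) → y): Łukasiewicz ¬ gives 1 − 0.71 = 0.29
  Łukasiewicz value = 0.29
Difference: 0 − 0.29 = -0.29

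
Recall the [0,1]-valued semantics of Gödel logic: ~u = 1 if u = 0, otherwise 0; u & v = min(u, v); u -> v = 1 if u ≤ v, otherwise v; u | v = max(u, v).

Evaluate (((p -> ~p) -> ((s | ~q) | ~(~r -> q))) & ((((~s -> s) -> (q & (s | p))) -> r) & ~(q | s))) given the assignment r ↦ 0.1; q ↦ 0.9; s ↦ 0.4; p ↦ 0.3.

~p: Gödel ¬ of 0.3 = 0 (operand ≠ 0)
(p -> ~p): 0.3 > 0, so result = 0
~q: Gödel ¬ of 0.9 = 0 (operand ≠ 0)
(s | ~q) = max(0.4, 0) = 0.4
~r: Gödel ¬ of 0.1 = 0 (operand ≠ 0)
(~r -> q): 0 ≤ 0.9, so result = 1
~(~r -> q): Gödel ¬ of 1 = 0 (operand ≠ 0)
((s | ~q) | ~(~r -> q)) = max(0.4, 0) = 0.4
((p -> ~p) -> ((s | ~q) | ~(~r -> q))): 0 ≤ 0.4, so result = 1
~s: Gödel ¬ of 0.4 = 0 (operand ≠ 0)
(~s -> s): 0 ≤ 0.4, so result = 1
(s | p) = max(0.4, 0.3) = 0.4
(q & (s | p)) = min(0.9, 0.4) = 0.4
((~s -> s) -> (q & (s | p))): 1 > 0.4, so result = 0.4
(((~s -> s) -> (q & (s | p))) -> r): 0.4 > 0.1, so result = 0.1
(q | s) = max(0.9, 0.4) = 0.9
~(q | s): Gödel ¬ of 0.9 = 0 (operand ≠ 0)
((((~s -> s) -> (q & (s | p))) -> r) & ~(q | s)) = min(0.1, 0) = 0
(((p -> ~p) -> ((s | ~q) | ~(~r -> q))) & ((((~s -> s) -> (q & (s | p))) -> r) & ~(q | s))) = min(1, 0) = 0

0.00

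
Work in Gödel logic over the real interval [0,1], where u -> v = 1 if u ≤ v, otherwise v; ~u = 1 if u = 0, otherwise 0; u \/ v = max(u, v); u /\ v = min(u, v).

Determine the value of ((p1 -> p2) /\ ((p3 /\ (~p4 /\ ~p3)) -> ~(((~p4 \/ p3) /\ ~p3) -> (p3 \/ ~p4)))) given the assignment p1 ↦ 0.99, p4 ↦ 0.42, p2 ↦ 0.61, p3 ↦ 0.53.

0.61

(p1 -> p2): 0.99 > 0.61, so result = 0.61
~p4: Gödel ¬ of 0.42 = 0 (operand ≠ 0)
~p3: Gödel ¬ of 0.53 = 0 (operand ≠ 0)
(~p4 /\ ~p3) = min(0, 0) = 0
(p3 /\ (~p4 /\ ~p3)) = min(0.53, 0) = 0
~p4: Gödel ¬ of 0.42 = 0 (operand ≠ 0)
(~p4 \/ p3) = max(0, 0.53) = 0.53
~p3: Gödel ¬ of 0.53 = 0 (operand ≠ 0)
((~p4 \/ p3) /\ ~p3) = min(0.53, 0) = 0
~p4: Gödel ¬ of 0.42 = 0 (operand ≠ 0)
(p3 \/ ~p4) = max(0.53, 0) = 0.53
(((~p4 \/ p3) /\ ~p3) -> (p3 \/ ~p4)): 0 ≤ 0.53, so result = 1
~(((~p4 \/ p3) /\ ~p3) -> (p3 \/ ~p4)): Gödel ¬ of 1 = 0 (operand ≠ 0)
((p3 /\ (~p4 /\ ~p3)) -> ~(((~p4 \/ p3) /\ ~p3) -> (p3 \/ ~p4))): 0 ≤ 0, so result = 1
((p1 -> p2) /\ ((p3 /\ (~p4 /\ ~p3)) -> ~(((~p4 \/ p3) /\ ~p3) -> (p3 \/ ~p4)))) = min(0.61, 1) = 0.61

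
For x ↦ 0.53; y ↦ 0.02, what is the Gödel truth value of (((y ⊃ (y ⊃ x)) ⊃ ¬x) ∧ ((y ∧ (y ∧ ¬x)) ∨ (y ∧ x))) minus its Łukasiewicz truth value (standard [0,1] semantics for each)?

Gödel evaluation:
  (y ⊃ x): 0.02 ≤ 0.53, so result = 1
  (y ⊃ (y ⊃ x)): 0.02 ≤ 1, so result = 1
  ¬x: Gödel ¬ of 0.53 = 0 (operand ≠ 0)
  ((y ⊃ (y ⊃ x)) ⊃ ¬x): 1 > 0, so result = 0
  ¬x: Gödel ¬ of 0.53 = 0 (operand ≠ 0)
  (y ∧ ¬x) = min(0.02, 0) = 0
  (y ∧ (y ∧ ¬x)) = min(0.02, 0) = 0
  (y ∧ x) = min(0.02, 0.53) = 0.02
  ((y ∧ (y ∧ ¬x)) ∨ (y ∧ x)) = max(0, 0.02) = 0.02
  (((y ⊃ (y ⊃ x)) ⊃ ¬x) ∧ ((y ∧ (y ∧ ¬x)) ∨ (y ∧ x))) = min(0, 0.02) = 0
  Gödel value = 0
Łukasiewicz evaluation:
  (y ⊃ x): min(1, 1 − 0.02 + 0.53) = 1
  (y ⊃ (y ⊃ x)): min(1, 1 − 0.02 + 1) = 1
  ¬x: Łukasiewicz ¬ gives 1 − 0.53 = 0.47
  ((y ⊃ (y ⊃ x)) ⊃ ¬x): min(1, 1 − 1 + 0.47) = 0.47
  ¬x: Łukasiewicz ¬ gives 1 − 0.53 = 0.47
  (y ∧ ¬x) = min(0.02, 0.47) = 0.02
  (y ∧ (y ∧ ¬x)) = min(0.02, 0.02) = 0.02
  (y ∧ x) = min(0.02, 0.53) = 0.02
  ((y ∧ (y ∧ ¬x)) ∨ (y ∧ x)) = max(0.02, 0.02) = 0.02
  (((y ⊃ (y ⊃ x)) ⊃ ¬x) ∧ ((y ∧ (y ∧ ¬x)) ∨ (y ∧ x))) = min(0.47, 0.02) = 0.02
  Łukasiewicz value = 0.02
Difference: 0 − 0.02 = -0.02

-0.02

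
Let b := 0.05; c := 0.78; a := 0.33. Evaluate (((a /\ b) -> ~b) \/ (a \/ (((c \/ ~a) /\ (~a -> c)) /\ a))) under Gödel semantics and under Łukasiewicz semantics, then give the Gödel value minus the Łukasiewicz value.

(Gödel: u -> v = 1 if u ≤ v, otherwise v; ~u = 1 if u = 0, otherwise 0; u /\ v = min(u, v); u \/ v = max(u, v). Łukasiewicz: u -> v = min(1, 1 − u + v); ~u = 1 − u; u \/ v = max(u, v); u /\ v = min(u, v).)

-0.67

Gödel evaluation:
  (a /\ b) = min(0.33, 0.05) = 0.05
  ~b: Gödel ¬ of 0.05 = 0 (operand ≠ 0)
  ((a /\ b) -> ~b): 0.05 > 0, so result = 0
  ~a: Gödel ¬ of 0.33 = 0 (operand ≠ 0)
  (c \/ ~a) = max(0.78, 0) = 0.78
  ~a: Gödel ¬ of 0.33 = 0 (operand ≠ 0)
  (~a -> c): 0 ≤ 0.78, so result = 1
  ((c \/ ~a) /\ (~a -> c)) = min(0.78, 1) = 0.78
  (((c \/ ~a) /\ (~a -> c)) /\ a) = min(0.78, 0.33) = 0.33
  (a \/ (((c \/ ~a) /\ (~a -> c)) /\ a)) = max(0.33, 0.33) = 0.33
  (((a /\ b) -> ~b) \/ (a \/ (((c \/ ~a) /\ (~a -> c)) /\ a))) = max(0, 0.33) = 0.33
  Gödel value = 0.33
Łukasiewicz evaluation:
  (a /\ b) = min(0.33, 0.05) = 0.05
  ~b: Łukasiewicz ¬ gives 1 − 0.05 = 0.95
  ((a /\ b) -> ~b): min(1, 1 − 0.05 + 0.95) = 1
  ~a: Łukasiewicz ¬ gives 1 − 0.33 = 0.67
  (c \/ ~a) = max(0.78, 0.67) = 0.78
  ~a: Łukasiewicz ¬ gives 1 − 0.33 = 0.67
  (~a -> c): min(1, 1 − 0.67 + 0.78) = 1
  ((c \/ ~a) /\ (~a -> c)) = min(0.78, 1) = 0.78
  (((c \/ ~a) /\ (~a -> c)) /\ a) = min(0.78, 0.33) = 0.33
  (a \/ (((c \/ ~a) /\ (~a -> c)) /\ a)) = max(0.33, 0.33) = 0.33
  (((a /\ b) -> ~b) \/ (a \/ (((c \/ ~a) /\ (~a -> c)) /\ a))) = max(1, 0.33) = 1
  Łukasiewicz value = 1
Difference: 0.33 − 1 = -0.67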